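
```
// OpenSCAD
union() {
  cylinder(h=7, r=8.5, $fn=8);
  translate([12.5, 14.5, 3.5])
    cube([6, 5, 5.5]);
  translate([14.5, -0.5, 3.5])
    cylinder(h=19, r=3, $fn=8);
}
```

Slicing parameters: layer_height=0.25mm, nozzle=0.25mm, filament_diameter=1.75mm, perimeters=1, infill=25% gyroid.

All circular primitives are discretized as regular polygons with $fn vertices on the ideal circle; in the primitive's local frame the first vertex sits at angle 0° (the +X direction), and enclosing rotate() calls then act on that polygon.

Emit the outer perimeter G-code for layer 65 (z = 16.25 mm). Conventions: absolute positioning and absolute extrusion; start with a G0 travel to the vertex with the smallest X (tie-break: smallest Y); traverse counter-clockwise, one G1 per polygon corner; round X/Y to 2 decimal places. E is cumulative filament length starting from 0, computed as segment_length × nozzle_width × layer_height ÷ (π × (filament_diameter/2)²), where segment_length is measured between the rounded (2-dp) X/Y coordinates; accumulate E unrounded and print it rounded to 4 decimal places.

G0 X11.50 Y-0.50 Z16.25
G1 X12.38 Y-2.62 E0.0596
G1 X14.50 Y-3.50 E0.1193
G1 X16.62 Y-2.62 E0.1789
G1 X17.50 Y-0.50 E0.2386
G1 X16.62 Y1.62 E0.2982
G1 X14.50 Y2.50 E0.3579
G1 X12.38 Y1.62 E0.4175
G1 X11.50 Y-0.50 E0.4772

At z = 16.25 mm: the cylinder is absent (z outside [0, 7]); the cube at (12.5, 14.5) does not reach this height (z outside [3.5, 9]); the r=3 cylinder at (14.5, -0.5) gives a regular 8-gon of circumradius 3 (constant along its height); Taking the union: only the r=3 cylinder at (14.5, -0.5) is present, so the union is just that shape — 1 connected region. The outline is a single polygon with 8 vertices. Extrusion per mm of travel: 0.25 × 0.25 / (π × 0.875²) = 0.025984. Accumulating E over each segment gives final E = 0.4772.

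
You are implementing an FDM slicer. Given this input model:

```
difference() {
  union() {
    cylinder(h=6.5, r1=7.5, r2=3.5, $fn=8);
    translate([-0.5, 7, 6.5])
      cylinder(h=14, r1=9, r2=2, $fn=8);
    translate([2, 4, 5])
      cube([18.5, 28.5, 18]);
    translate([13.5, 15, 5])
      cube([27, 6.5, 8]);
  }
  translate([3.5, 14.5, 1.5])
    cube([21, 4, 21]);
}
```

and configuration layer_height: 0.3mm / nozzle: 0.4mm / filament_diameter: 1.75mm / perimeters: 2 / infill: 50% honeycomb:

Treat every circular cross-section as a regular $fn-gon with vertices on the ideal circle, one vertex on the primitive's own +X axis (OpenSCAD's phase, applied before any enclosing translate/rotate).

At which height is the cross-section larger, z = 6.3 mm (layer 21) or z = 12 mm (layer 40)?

layer 40 (z = 12 mm)

Layer 21 (z = 6.3): the cone: at t=0.969 of its height the radius interpolates to r₁+(r₂−r₁)t = 3.623, giving a regular 8-gon of that circumradius (area = (8/2)·3.623²·sin(360°/8) = 37.13 mm²); the cone at (-0.5, 7) is not intersected at this z (z outside [6.5, 20.5]); the 18.5×28.5 cube at (2, 4) contributes its full rectangle (area 527.25 mm²); the 27×6.5 cube at (13.5, 15) contributes its full rectangle (area 175.50 mm²); Taking the union: the regions partially overlap — summed areas 739.88 mm² minus the doubly-counted overlap 45.50 mm² gives 694.38 mm² — area = 694.38 mm²; the cube at (3.5, 14.5) (footprint 21×4) is included at this height (area 84.00 mm²); Subtracting the remaining from the first: starting from the result so far (694.38 mm²), the 21×4 cube at (3.5, 14.5) partially overlaps it — only the 82.00 mm² overlap (of its 84.00 mm²) is removed, clipping the outline — area = 612.38 mm². So its area = 612.38 mm². Layer 40 (z = 12): the cone is not intersected at this z (z outside [0, 6.5]); the cone at (-0.5, 7) (r1=9→r2=2) has section circumradius 6.250 here — a regular 8-gon (area = (8/2)·6.250²·sin(360°/8) = 110.49 mm²); the cube at (2, 4) is present — its section is the full 18.5×28.5 rectangle (area 527.25 mm²); the cube at (13.5, 15) (footprint 27×6.5) is included at this height (area 175.50 mm²); Combining (union): the regions partially overlap — summed areas 813.24 mm² minus the doubly-counted overlap 68.18 mm² gives 745.06 mm² — area = 745.06 mm²; the cube at (3.5, 14.5) (footprint 21×4) is included at this height (area 84.00 mm²); After the difference (first − rest): starting from that combined region (745.06 mm²), the 21×4 cube at (3.5, 14.5) partially overlaps it — only the 82.00 mm² overlap (of its 84.00 mm²) is removed, clipping the outline — area = 663.06 mm². So its area = 663.06 mm². Layer 40 is larger (663.06 vs 612.38 mm²).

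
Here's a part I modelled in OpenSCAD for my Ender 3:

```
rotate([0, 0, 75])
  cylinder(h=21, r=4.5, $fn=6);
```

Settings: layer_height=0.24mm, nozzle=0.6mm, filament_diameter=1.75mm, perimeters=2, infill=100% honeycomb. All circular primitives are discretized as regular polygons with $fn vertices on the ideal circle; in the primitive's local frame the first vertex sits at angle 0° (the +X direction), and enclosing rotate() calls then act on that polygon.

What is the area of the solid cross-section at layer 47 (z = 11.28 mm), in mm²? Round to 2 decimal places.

52.61 mm²

At z = 11.28 mm: the r=4.5 cylinder gives a regular 6-gon of circumradius 4.5 (constant along its height) (area = (6/2)·4.500²·sin(360°/6) = 52.61 mm²); (rotated 75° about Z; rotation is an isometry so areas/perimeters/island counts are preserved). Overall, the cross-section is a single solid region. Net area = 52.61 mm².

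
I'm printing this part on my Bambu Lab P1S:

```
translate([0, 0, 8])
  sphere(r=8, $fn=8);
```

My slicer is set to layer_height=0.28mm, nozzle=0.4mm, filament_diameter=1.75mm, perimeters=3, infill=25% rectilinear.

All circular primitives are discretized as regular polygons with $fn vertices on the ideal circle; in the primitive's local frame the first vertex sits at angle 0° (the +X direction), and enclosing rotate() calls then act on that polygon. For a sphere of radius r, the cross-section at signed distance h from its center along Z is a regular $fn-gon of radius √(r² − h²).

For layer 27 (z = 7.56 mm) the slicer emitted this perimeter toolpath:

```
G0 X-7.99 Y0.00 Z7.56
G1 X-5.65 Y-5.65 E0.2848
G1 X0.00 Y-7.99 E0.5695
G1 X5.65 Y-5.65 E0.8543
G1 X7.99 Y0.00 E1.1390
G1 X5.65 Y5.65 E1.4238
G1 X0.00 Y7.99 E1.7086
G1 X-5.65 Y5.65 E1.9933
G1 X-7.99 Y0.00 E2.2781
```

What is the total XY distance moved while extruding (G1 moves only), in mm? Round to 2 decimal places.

48.92 mm

Sum the Euclidean lengths of each G1 segment: total = 48.92 mm.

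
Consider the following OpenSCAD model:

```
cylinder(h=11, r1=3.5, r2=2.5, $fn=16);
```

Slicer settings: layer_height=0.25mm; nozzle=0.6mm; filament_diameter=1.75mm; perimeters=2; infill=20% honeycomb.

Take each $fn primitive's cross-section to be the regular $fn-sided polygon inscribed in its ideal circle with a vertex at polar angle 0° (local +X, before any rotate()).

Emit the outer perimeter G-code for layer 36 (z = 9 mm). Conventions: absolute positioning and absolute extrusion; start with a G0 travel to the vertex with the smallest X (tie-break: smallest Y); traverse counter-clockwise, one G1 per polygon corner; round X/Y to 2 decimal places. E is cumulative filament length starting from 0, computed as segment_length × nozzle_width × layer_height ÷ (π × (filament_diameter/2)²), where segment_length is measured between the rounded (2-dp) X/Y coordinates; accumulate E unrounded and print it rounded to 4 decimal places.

G0 X-2.68 Y0.00 Z9.00
G1 X-2.48 Y-1.03 E0.0654
G1 X-1.90 Y-1.90 E0.1306
G1 X-1.03 Y-2.48 E0.1958
G1 X0.00 Y-2.68 E0.2613
G1 X1.03 Y-2.48 E0.3267
G1 X1.90 Y-1.90 E0.3919
G1 X2.48 Y-1.03 E0.4571
G1 X2.68 Y0.00 E0.5226
G1 X2.48 Y1.03 E0.5880
G1 X1.90 Y1.90 E0.6532
G1 X1.03 Y2.48 E0.7184
G1 X0.00 Y2.68 E0.7838
G1 X-1.03 Y2.48 E0.8493
G1 X-1.90 Y1.90 E0.9145
G1 X-2.48 Y1.03 E0.9797
G1 X-2.68 Y0.00 E1.0451

At z = 9 mm: the cone: at t=0.818 of its height the radius interpolates to r₁+(r₂−r₁)t = 2.682, giving a regular 16-gon of that circumradius. The outline is a single polygon with 16 vertices. Extrusion per mm of travel: 0.6 × 0.25 / (π × 0.875²) = 0.062363. Accumulating E over each segment gives final E = 1.0451.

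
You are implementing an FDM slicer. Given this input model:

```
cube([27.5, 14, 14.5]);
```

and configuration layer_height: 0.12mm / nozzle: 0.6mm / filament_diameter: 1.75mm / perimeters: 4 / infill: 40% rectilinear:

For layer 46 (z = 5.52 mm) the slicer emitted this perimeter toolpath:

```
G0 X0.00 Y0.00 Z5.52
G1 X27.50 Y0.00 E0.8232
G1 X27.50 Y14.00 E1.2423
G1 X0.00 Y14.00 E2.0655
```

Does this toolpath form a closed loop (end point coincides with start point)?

no

Start point (G0): (0.00, 0.00). End point (last G1): the path does not return to the start — open.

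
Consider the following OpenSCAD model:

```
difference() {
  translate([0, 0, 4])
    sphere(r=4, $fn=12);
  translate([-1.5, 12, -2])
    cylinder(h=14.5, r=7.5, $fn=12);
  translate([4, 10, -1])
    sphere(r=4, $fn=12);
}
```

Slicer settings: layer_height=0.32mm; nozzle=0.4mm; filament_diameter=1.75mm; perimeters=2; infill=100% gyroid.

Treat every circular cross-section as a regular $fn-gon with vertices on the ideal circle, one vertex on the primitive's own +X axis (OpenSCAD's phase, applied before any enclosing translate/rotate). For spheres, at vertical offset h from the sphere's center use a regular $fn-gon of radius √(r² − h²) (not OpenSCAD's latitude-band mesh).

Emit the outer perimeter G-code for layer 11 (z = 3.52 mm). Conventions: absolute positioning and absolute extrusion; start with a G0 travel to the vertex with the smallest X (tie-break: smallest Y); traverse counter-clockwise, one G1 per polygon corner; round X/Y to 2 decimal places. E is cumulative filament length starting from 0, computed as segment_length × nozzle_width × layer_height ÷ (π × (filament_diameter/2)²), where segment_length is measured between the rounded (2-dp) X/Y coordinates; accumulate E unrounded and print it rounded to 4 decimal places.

G0 X-3.97 Y0.00 Z3.52
G1 X-3.44 Y-1.99 E0.1096
G1 X-1.99 Y-3.44 E0.2187
G1 X0.00 Y-3.97 E0.3283
G1 X1.99 Y-3.44 E0.4379
G1 X3.44 Y-1.99 E0.5470
G1 X3.97 Y0.00 E0.6566
G1 X3.44 Y1.99 E0.7662
G1 X1.99 Y3.44 E0.8753
G1 X0.00 Y3.97 E0.9849
G1 X-1.99 Y3.44 E1.0945
G1 X-3.44 Y1.99 E1.2036
G1 X-3.97 Y0.00 E1.3132

At z = 3.52 mm: the sphere: section is a regular 12-gon, circumradius = √(r²−h²) = √(4²−0.48²) = 3.971; the r=7.5 cylinder at (-1.5, 12) gives a regular 12-gon of circumradius 7.5 (constant along its height); the sphere at (4, 10) is not intersected at this z (|z−center|=4.520 > r=4); Subtracting the remaining from the first: starting from the r=4 sphere, the r=7.5 cylinder at (-1.5, 12) misses the remaining region (no effect) — 1 connected region. The outline is a single polygon with 12 vertices. Extrusion per mm of travel: 0.4 × 0.32 / (π × 0.875²) = 0.053216. Accumulating E over each segment gives final E = 1.3132.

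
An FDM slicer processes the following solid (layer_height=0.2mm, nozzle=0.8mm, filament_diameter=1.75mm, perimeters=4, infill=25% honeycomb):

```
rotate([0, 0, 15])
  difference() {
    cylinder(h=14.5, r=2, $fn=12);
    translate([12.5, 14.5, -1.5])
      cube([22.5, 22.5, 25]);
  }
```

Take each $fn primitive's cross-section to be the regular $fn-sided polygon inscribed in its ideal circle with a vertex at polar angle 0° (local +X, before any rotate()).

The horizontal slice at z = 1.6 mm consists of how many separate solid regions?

1

At z = 1.6 mm: the r=2 cylinder contributes a regular 12-gon of circumradius 2; the 22.5×22.5 cube at (12.5, 14.5) contributes its full rectangle; After the difference (first − rest): starting from the r=2 cylinder, the 22.5×22.5 cube at (12.5, 14.5) misses the remaining region (no effect) — 1 connected region; (whole slice rotated 15° about Z — lengths, areas and connectivity unchanged). The result has 1 disconnected region.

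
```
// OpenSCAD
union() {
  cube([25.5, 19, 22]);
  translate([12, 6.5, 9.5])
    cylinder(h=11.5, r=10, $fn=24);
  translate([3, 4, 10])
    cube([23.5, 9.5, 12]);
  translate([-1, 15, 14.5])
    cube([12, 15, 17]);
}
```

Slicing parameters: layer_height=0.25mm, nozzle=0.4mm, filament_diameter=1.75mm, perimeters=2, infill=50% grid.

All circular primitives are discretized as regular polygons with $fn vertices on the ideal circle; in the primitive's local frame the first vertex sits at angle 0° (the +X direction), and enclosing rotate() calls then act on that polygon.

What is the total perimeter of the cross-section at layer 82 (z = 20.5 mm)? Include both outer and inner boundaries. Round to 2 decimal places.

At z = 20.5 mm: the 25.5×19 cube contributes its full rectangle (perimeter 89.00 mm); the cylinder at (12, 6.5): section is a regular 24-gon, circumradius r=10 (perimeter = 2·24·10.000·sin(180°/24) = 62.65 mm); the cube at (3, 4) (footprint 23.5×9.5) is included at this height (perimeter 66.00 mm); the cube at (-1, 15) is present — its section is the full 12×15 rectangle (perimeter 54.00 mm); Merging all regions: the regions partially overlap (shared area 532.36 mm²), so the edge portions inside another operand are dropped and the merged outline is re-measured after clipping — boundary = 117.08 mm. Overall, the cross-section is a single solid region. Total boundary length (outer) = 117.08 mm.

117.08 mm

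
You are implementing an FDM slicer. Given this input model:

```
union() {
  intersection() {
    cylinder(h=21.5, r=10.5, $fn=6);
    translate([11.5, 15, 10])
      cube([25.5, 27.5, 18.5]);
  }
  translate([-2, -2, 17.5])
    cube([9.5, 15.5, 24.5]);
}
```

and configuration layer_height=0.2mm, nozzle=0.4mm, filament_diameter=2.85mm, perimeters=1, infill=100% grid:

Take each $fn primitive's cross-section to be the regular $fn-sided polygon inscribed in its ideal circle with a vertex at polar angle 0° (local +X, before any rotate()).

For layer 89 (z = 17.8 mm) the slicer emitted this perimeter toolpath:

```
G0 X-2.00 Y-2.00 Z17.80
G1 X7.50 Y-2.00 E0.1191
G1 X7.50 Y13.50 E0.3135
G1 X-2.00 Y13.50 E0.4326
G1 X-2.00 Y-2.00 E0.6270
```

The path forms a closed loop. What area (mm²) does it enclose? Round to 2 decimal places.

Apply the shoelace formula to the sequence of (X, Y) vertices; enclosed area = 147.25 mm².

147.25 mm²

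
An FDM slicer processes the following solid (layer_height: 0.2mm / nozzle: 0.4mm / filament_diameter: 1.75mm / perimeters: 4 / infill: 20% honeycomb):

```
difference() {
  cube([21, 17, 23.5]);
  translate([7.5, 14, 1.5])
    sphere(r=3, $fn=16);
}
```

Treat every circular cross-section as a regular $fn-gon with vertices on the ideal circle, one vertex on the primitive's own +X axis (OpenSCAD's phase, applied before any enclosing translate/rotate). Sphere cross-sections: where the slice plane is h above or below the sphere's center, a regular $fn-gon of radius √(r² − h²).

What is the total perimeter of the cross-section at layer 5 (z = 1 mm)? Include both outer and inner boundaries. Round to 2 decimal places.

94.47 mm

At z = 1 mm: the cube is present — its section is the full 21×17 rectangle (perimeter 76.00 mm); the sphere at (7.5, 14): section is a regular 16-gon, circumradius = √(r²−h²) = √(3²−0.5²) = 2.958 (perimeter = 2·16·2.958·sin(180°/16) = 18.47 mm); After the difference (first − rest): starting from the 21×17 cube, the r=3 sphere at (7.5, 14) lies wholly inside it (removes its full 26.79 mm² and its 18.47 mm outline becomes a hole wall) — boundary (outer + 1 inner loop) = 94.47 mm. Overall, the cross-section is one region with 1 hole. Total boundary length (outer + inner) = 94.47 mm.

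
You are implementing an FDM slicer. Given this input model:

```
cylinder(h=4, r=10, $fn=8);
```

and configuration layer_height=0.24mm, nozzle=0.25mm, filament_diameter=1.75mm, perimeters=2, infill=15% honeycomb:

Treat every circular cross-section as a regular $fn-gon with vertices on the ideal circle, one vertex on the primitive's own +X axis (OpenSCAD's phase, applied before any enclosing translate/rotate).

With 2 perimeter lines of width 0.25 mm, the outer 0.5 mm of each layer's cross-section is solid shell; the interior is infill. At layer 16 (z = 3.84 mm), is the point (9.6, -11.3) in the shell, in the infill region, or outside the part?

At z = 3.84 mm: the r=10 cylinder gives a regular 8-gon of circumradius 10 (constant along its height). Overall, the cross-section is a single solid region. The nearest boundary edge runs (-0.00, -10.00)→(7.07, -7.07); distance from the point to it = 4.93 mm. The point is not inside any of the regions above, so it lies outside the cross-section (4.93 mm from the nearest boundary).

outside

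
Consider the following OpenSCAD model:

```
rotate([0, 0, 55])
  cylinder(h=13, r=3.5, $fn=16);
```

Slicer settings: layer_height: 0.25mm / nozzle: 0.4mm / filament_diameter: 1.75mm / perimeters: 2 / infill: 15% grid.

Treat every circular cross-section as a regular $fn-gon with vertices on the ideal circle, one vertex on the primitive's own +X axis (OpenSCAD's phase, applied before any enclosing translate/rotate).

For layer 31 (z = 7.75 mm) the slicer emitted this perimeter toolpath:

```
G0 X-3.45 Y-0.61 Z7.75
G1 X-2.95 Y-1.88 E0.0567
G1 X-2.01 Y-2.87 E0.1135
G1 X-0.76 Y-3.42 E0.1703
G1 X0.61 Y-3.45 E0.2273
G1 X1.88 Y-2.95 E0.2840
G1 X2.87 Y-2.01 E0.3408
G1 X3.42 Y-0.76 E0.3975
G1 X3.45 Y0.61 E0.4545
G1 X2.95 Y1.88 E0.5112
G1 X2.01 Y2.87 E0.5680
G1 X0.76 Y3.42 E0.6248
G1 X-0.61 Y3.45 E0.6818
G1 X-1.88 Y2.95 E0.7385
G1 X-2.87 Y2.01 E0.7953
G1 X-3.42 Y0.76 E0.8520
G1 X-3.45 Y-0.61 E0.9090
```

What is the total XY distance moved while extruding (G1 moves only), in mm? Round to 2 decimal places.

Sum the Euclidean lengths of each G1 segment: total = 21.86 mm.

21.86 mm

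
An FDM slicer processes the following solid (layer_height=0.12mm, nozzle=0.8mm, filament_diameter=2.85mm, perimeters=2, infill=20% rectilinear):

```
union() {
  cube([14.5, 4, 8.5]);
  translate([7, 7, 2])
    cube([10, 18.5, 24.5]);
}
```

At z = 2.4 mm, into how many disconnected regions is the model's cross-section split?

At z = 2.4 mm: the 14.5×4 cube contributes its full rectangle; the cube at (7, 7) is present — its section is the full 10×18.5 rectangle; Taking the union: the 2 present regions are separate (no shared area or edge), so areas and boundary lengths simply add and each stays a separate island — 2 connected regions. The result has 2 disconnected regions.

2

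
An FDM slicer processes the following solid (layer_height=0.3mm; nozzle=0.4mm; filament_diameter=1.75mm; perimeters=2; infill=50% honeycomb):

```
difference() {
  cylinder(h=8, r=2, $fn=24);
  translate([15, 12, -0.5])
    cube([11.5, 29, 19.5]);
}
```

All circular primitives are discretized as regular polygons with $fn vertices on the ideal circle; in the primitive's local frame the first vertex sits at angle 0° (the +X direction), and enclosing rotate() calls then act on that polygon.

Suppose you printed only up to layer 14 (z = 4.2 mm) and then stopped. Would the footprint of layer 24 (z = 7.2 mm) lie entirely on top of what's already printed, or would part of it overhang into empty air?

entirely on top

Compare the two slices. At z = 4.2: the r=2 cylinder gives a regular 24-gon of circumradius 2 (constant along its height) (area = (24/2)·2.000²·sin(360°/24) = 12.42 mm²); the cube at (15, 12) is present — its section is the full 11.5×29 rectangle (area 333.50 mm²); Taking the first minus the rest: starting from the r=2 cylinder (12.42 mm²), the 11.5×29 cube at (15, 12) misses the remaining region (no effect) — area = 12.42 mm². At z = 7.2: the cylinder: section is a regular 24-gon, circumradius r=2 (area = (24/2)·2.000²·sin(360°/24) = 12.42 mm²); the 11.5×29 cube at (15, 12) contributes its full rectangle (area 333.50 mm²); After the difference (first − rest): starting from the r=2 cylinder (12.42 mm²), the 11.5×29 cube at (15, 12) misses the remaining region (no effect) — area = 12.42 mm². Checking containment: the cross-section at z = 7.2 is a subset of the cross-section at z = 4.2.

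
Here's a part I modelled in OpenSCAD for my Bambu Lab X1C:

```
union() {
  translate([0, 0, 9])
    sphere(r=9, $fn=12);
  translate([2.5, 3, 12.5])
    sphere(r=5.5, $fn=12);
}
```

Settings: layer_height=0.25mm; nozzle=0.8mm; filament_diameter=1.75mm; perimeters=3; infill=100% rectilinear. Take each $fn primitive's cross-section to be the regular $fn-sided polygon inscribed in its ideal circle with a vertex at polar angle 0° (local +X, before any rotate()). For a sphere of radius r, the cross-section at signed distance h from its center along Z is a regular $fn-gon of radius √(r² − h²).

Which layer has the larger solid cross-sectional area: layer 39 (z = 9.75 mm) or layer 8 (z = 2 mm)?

layer 39 (z = 9.75 mm)

Layer 39 (z = 9.75): the r=9 sphere slices to a regular 12-gon of circumradius 8.969 (√(r²−h²) with h=0.75 from center) (area = (12/2)·8.969²·sin(360°/12) = 241.31 mm²); the r=5.5 sphere at (2.5, 3) slices to a regular 12-gon of circumradius 4.763 (√(r²−h²) with h=2.75 from center) (area = (12/2)·4.763²·sin(360°/12) = 68.06 mm²); Merging all regions: the r=5.5 sphere at (2.5, 3) lies entirely inside the r=9 sphere, so the union is just the r=9 sphere — area = 241.31 mm². So its area = 241.31 mm². Layer 8 (z = 2): the r=9 sphere contributes a regular 12-gon of circumradius √(9²−7²) = 5.657 (area = (12/2)·5.657²·sin(360°/12) = 96.00 mm²); the sphere at (2.5, 3) is absent (|z−center|=10.500 > r=5.5); Combining (union): only the r=9 sphere is present, so the union is just that shape — area = 96.00 mm². So its area = 96.00 mm². Layer 39 is larger (241.31 vs 96.00 mm²).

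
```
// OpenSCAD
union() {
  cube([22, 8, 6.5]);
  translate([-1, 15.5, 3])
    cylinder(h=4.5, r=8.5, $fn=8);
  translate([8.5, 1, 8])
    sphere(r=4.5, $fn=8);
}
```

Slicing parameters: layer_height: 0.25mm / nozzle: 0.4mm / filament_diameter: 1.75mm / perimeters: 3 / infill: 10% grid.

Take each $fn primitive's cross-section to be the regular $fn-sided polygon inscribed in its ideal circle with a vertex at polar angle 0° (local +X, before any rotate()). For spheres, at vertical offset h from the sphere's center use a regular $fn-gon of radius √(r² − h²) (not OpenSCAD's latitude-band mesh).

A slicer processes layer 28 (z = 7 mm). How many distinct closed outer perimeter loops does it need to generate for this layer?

2

At z = 7 mm: the cube is not intersected at this z (z outside [0, 6.5]); the cylinder at (-1, 15.5): section is a regular 8-gon, circumradius r=8.5; the r=4.5 sphere at (8.5, 1) contributes a regular 8-gon of circumradius √(4.5²−1²) = 4.387; Combining (union): the 2 present regions are separate (no shared area or edge), so areas and boundary lengths simply add and each stays a separate island — 2 connected regions. The result has 2 disconnected regions.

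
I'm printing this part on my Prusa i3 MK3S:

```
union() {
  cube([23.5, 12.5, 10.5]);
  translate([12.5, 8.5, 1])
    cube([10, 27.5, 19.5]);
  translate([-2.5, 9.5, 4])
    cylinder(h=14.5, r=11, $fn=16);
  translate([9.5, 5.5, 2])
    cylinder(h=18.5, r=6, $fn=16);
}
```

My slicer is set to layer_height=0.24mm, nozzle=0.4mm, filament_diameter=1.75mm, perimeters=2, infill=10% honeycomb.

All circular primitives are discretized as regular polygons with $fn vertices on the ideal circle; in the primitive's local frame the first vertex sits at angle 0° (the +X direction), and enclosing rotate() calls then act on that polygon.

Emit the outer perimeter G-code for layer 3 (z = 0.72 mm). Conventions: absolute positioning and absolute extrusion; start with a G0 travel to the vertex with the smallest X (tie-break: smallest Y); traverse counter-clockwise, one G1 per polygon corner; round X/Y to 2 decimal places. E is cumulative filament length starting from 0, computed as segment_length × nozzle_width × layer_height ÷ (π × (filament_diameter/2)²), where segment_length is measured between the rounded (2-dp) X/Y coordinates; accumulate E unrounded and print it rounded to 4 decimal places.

At z = 0.72 mm: the cube (footprint 23.5×12.5) is included at this height; the cube at (12.5, 8.5) does not reach this height (z outside [1, 20.5]); the cylinder at (-2.5, 9.5) is absent (z outside [4, 18.5]); the cylinder at (9.5, 5.5) is absent (z outside [2, 20.5]); Merging all regions: only the 23.5×12.5 cube is present, so the union is just that shape — 1 connected region. The outline is a single polygon with 4 vertices. Extrusion per mm of travel: 0.4 × 0.24 / (π × 0.875²) = 0.039912. Accumulating E over each segment gives final E = 2.8737.

G0 X0.00 Y0.00 Z0.72
G1 X23.50 Y0.00 E0.9379
G1 X23.50 Y12.50 E1.4368
G1 X0.00 Y12.50 E2.3748
G1 X0.00 Y0.00 E2.8737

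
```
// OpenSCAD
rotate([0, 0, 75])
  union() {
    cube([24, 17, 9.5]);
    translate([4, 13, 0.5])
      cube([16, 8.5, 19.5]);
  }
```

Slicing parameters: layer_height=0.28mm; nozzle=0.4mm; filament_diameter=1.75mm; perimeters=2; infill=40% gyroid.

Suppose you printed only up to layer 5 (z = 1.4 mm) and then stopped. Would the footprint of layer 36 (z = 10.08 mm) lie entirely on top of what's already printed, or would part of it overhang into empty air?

Compare the two slices. At z = 1.4: the 24×17 cube contributes its full rectangle (area 408.00 mm²); the 16×8.5 cube at (4, 13) contributes its full rectangle (area 136.00 mm²); Taking the union: the regions partially overlap — summed areas 544.00 mm² minus the doubly-counted overlap 64.00 mm² gives 480.00 mm² — area = 480.00 mm²; (whole slice rotated 75° about Z — lengths, areas and connectivity unchanged). At z = 10.08: the cube is not intersected at this z (z outside [0, 9.5]); the 16×8.5 cube at (4, 13) contributes its full rectangle (area 136.00 mm²); Merging all regions: only the 16×8.5 cube at (4, 13) is present, so the union is just that shape — area = 136.00 mm²; (whole slice rotated 75° about Z — lengths, areas and connectivity unchanged). Checking containment: the cross-section at z = 10.08 is a subset of the cross-section at z = 1.4.

entirely on top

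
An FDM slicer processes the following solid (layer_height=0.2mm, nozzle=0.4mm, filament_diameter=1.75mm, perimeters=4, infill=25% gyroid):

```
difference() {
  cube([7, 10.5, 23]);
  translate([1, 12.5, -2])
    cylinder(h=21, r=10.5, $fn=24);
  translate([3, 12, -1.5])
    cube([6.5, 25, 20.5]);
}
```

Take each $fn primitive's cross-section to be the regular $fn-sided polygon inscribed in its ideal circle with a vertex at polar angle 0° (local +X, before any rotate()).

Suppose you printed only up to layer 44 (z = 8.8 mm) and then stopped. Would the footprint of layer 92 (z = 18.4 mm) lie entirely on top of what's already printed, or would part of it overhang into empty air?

Compare the two slices. At z = 8.8: the 7×10.5 cube contributes its full rectangle (area 73.50 mm²); the r=10.5 cylinder at (1, 12.5) contributes a regular 24-gon of circumradius 10.5 (area = (24/2)·10.500²·sin(360°/24) = 342.42 mm²); the 6.5×25 cube at (3, 12) contributes its full rectangle (area 162.50 mm²); After the difference (first − rest): starting from the 7×10.5 cube (73.50 mm²), the r=10.5 cylinder at (1, 12.5) partially overlaps it — only the 55.44 mm² overlap (of its 342.42 mm²) is removed, clipping the outline; the 6.5×25 cube at (3, 12) misses the remaining region (no effect) — area = 18.06 mm². At z = 18.4: the 7×10.5 cube contributes its full rectangle (area 73.50 mm²); the r=10.5 cylinder at (1, 12.5) contributes a regular 24-gon of circumradius 10.5 (area = (24/2)·10.500²·sin(360°/24) = 342.42 mm²); the 6.5×25 cube at (3, 12) contributes its full rectangle (area 162.50 mm²); Taking the first minus the rest: starting from the 7×10.5 cube (73.50 mm²), the r=10.5 cylinder at (1, 12.5) partially overlaps it — only the 55.44 mm² overlap (of its 342.42 mm²) is removed, clipping the outline; the 6.5×25 cube at (3, 12) misses the remaining region (no effect) — area = 18.06 mm². Checking containment: the cross-section at z = 18.4 is a subset of the cross-section at z = 8.8.

entirely on top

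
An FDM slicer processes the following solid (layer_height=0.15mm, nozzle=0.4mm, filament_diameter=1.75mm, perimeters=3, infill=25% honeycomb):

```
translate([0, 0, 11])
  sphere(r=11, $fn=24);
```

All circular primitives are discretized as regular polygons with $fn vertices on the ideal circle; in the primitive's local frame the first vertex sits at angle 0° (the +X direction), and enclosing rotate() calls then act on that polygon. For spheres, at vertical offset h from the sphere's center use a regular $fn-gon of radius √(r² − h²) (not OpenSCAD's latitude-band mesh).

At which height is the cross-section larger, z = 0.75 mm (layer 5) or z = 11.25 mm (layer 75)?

layer 75 (z = 11.25 mm)

Layer 5 (z = 0.75): the sphere: section is a regular 24-gon, circumradius = √(r²−h²) = √(11²−10.25²) = 3.992 (area = (24/2)·3.992²·sin(360°/24) = 49.50 mm²). So its area = 49.50 mm². Layer 75 (z = 11.25): the r=11 sphere contributes a regular 24-gon of circumradius √(11²−0.25²) = 10.997 (area = (24/2)·10.997²·sin(360°/24) = 375.61 mm²). So its area = 375.61 mm². Layer 75 is larger (375.61 vs 49.50 mm²).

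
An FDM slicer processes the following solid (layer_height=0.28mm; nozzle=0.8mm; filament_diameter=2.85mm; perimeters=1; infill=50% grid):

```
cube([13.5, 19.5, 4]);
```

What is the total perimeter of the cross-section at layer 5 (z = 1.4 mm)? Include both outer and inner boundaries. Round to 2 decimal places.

66.00 mm

At z = 1.4 mm: the 13.5×19.5 cube contributes its full rectangle (perimeter 66.00 mm). Overall, the cross-section is a single solid region. Total boundary length (outer) = 66.00 mm.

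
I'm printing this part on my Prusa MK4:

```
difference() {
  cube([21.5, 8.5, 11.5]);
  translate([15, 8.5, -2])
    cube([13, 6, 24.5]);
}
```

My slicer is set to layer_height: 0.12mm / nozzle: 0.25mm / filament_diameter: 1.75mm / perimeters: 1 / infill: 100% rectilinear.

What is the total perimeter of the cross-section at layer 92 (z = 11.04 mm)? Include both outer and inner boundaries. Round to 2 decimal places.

At z = 11.04 mm: the cube is present — its section is the full 21.5×8.5 rectangle (perimeter 60.00 mm); the cube at (15, 8.5) (footprint 13×6) is included at this height (perimeter 38.00 mm); After the difference (first − rest): starting from the 21.5×8.5 cube, the 13×6 cube at (15, 8.5) misses the remaining region (no effect) — boundary = 60.00 mm. Overall, the cross-section is a single solid region. Total boundary length (outer) = 60.00 mm.

60.00 mm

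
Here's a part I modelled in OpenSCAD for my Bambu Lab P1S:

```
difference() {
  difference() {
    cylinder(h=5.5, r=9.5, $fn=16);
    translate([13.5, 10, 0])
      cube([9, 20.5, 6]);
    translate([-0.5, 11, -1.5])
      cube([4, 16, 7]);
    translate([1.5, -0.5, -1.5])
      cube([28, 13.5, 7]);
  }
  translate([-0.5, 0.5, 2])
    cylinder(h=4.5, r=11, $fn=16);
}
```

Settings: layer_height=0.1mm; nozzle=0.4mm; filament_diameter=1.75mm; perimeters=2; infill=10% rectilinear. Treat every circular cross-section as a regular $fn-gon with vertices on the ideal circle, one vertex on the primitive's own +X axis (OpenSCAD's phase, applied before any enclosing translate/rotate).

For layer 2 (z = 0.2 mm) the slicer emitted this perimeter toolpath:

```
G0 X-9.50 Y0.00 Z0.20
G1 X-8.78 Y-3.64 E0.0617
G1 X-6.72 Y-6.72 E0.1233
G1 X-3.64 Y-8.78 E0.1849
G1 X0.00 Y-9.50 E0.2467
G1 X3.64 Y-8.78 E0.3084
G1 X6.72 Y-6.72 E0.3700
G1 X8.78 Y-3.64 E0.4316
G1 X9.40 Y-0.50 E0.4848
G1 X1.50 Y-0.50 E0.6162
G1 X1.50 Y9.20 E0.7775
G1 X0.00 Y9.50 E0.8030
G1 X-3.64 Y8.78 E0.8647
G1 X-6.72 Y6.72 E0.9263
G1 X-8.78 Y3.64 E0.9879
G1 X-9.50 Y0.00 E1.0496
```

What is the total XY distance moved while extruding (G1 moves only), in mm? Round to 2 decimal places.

63.12 mm

Sum the Euclidean lengths of each G1 segment: total = 63.12 mm.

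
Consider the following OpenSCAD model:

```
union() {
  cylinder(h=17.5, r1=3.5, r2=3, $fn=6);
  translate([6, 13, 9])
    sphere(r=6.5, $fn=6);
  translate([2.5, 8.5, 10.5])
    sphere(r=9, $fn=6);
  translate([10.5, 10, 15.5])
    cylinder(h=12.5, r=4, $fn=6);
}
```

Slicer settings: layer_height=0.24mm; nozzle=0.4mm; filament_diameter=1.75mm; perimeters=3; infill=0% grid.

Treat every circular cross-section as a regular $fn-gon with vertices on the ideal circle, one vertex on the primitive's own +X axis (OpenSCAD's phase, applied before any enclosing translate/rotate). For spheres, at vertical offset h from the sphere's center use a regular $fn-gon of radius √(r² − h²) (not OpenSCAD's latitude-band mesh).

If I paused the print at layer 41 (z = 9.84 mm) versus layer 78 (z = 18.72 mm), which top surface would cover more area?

layer 41 (z = 9.84 mm)

Layer 41 (z = 9.84): the cone: at t=0.562 of its height the radius interpolates to r₁+(r₂−r₁)t = 3.219, giving a regular 6-gon of that circumradius (area = (6/2)·3.219²·sin(360°/6) = 26.92 mm²); the r=6.5 sphere at (6, 13) slices to a regular 6-gon of circumradius 6.445 (√(r²−h²) with h=0.84 from center) (area = (6/2)·6.445²·sin(360°/6) = 107.94 mm²); the r=9 sphere at (2.5, 8.5) contributes a regular 6-gon of circumradius √(9²−0.66²) = 8.976 (area = (6/2)·8.976²·sin(360°/6) = 209.31 mm²); the cylinder at (10.5, 10) does not reach this height (z outside [15.5, 28]); Taking the union: the regions partially overlap — summed areas 344.17 mm² minus the doubly-counted overlap 81.59 mm² gives 262.58 mm² — area = 262.58 mm². So its area = 262.58 mm². Layer 78 (z = 18.72): the cone is absent (z outside [0, 17.5]); the sphere at (6, 13) does not reach this height (|z−center|=9.720 > r=6.5); the r=9 sphere at (2.5, 8.5) contributes a regular 6-gon of circumradius √(9²−8.22²) = 3.665 (area = (6/2)·3.665²·sin(360°/6) = 34.90 mm²); the cylinder at (10.5, 10): section is a regular 6-gon, circumradius r=4 (area = (6/2)·4.000²·sin(360°/6) = 41.57 mm²); Combining (union): the 2 present regions are separate (no shared area or edge), so areas and boundary lengths simply add and each stays a separate island — area = 76.47 mm². So its area = 76.47 mm². Layer 41 is larger (262.58 vs 76.47 mm²).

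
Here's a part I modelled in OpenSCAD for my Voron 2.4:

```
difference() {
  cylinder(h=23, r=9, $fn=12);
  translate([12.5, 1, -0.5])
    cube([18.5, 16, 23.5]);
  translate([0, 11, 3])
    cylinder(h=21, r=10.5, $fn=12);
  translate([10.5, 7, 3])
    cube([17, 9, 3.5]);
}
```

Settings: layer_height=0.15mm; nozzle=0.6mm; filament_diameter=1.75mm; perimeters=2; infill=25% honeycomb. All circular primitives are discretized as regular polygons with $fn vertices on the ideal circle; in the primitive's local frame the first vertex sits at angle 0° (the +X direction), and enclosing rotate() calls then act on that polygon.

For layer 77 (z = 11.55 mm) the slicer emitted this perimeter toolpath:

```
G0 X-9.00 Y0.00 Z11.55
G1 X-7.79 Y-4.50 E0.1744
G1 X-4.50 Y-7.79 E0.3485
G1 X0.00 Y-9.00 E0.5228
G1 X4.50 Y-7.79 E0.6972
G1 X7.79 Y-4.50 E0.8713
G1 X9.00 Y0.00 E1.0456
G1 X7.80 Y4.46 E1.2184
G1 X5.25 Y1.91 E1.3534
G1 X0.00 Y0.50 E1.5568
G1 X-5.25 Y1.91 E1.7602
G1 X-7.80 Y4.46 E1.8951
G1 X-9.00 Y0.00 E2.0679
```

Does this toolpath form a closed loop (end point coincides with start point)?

yes

Start point (G0): (-9.00, 0.00). End point (last G1): the path returns to the start — closed.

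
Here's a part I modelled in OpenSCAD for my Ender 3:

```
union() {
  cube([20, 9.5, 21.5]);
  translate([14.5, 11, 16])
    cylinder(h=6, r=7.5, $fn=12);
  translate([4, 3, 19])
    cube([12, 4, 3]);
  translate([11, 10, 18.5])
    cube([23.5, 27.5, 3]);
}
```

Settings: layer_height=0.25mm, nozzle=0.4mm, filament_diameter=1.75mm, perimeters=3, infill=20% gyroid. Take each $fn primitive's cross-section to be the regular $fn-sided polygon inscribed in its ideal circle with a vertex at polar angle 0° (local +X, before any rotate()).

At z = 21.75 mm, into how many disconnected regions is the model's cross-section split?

1

At z = 21.75 mm: the cube does not reach this height (z outside [0, 21.5]); the r=7.5 cylinder at (14.5, 11) contributes a regular 12-gon of circumradius 7.5; the cube at (4, 3) is present — its section is the full 12×4 rectangle; the cube at (11, 10) is absent (z outside [18.5, 21.5]); Merging all regions: the regions partially overlap (shared area 19.30 mm²), so overlapping operands fuse into one piece — 1 connected region. The result has 1 disconnected region.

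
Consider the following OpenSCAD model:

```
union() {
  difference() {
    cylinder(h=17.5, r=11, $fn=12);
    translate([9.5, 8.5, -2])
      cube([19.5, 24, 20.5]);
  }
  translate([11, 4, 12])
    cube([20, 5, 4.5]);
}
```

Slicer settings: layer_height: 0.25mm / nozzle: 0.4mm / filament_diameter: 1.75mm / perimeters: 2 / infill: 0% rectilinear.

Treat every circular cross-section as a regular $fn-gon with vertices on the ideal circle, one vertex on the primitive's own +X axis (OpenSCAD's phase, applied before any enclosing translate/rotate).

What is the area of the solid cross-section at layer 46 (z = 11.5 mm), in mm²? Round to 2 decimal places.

At z = 11.5 mm: the cylinder: section is a regular 12-gon, circumradius r=11 (area = (12/2)·11.000²·sin(360°/12) = 363.00 mm²); the 19.5×24 cube at (9.5, 8.5) contributes its full rectangle (area 468.00 mm²); After the difference (first − rest): starting from the r=11 cylinder (363.00 mm²), the 19.5×24 cube at (9.5, 8.5) misses the remaining region (no effect) — area = 363.00 mm²; the cube at (11, 4) does not reach this height (z outside [12, 16.5]); Merging all regions: only the result so far is present, so the union is just that shape — area = 363.00 mm². Overall, the cross-section is a single solid region. Net area = 363.00 mm².

363.00 mm²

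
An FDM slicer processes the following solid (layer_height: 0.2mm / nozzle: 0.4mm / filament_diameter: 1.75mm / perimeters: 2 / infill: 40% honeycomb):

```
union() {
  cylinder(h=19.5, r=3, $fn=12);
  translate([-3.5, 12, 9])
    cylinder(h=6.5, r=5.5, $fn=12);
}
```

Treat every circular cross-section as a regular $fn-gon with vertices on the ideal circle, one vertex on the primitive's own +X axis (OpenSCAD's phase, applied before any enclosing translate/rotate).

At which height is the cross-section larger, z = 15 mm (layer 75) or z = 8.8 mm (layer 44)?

Layer 75 (z = 15): the cylinder: section is a regular 12-gon, circumradius r=3 (area = (12/2)·3.000²·sin(360°/12) = 27.00 mm²); the r=5.5 cylinder at (-3.5, 12) gives a regular 12-gon of circumradius 5.5 (constant along its height) (area = (12/2)·5.500²·sin(360°/12) = 90.75 mm²); Taking the union: the 2 present regions are separate (no shared area or edge), so areas and boundary lengths simply add and each stays a separate island — area = 117.75 mm². So its area = 117.75 mm². Layer 44 (z = 8.8): the r=3 cylinder contributes a regular 12-gon of circumradius 3 (area = (12/2)·3.000²·sin(360°/12) = 27.00 mm²); the cylinder at (-3.5, 12) does not reach this height (z outside [9, 15.5]); Taking the union: only the r=3 cylinder is present, so the union is just that shape — area = 27.00 mm². So its area = 27.00 mm². Layer 75 is larger (117.75 vs 27.00 mm²).

layer 75 (z = 15 mm)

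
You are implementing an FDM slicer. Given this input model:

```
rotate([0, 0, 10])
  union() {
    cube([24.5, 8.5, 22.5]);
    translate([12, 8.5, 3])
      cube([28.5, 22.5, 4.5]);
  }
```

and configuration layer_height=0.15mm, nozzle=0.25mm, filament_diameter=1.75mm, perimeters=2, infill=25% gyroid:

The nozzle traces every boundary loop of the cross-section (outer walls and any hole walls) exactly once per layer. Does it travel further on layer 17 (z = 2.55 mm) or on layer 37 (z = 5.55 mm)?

layer 37 (z = 5.55 mm)

Layer 17 (z = 2.55): the cube is present — its section is the full 24.5×8.5 rectangle (perimeter 66.00 mm); the cube at (12, 8.5) is not intersected at this z (z outside [3, 7.5]); Combining (union): only the 24.5×8.5 cube is present, so the union is just that shape — boundary = 66.00 mm; (rotated 10° about Z; rotation is an isometry so areas/perimeters/island counts are preserved). So its perimeter = 66.00 mm. Layer 37 (z = 5.55): the 24.5×8.5 cube contributes its full rectangle (perimeter 66.00 mm); the cube at (12, 8.5) (footprint 28.5×22.5) is included at this height (perimeter 102.00 mm); Merging all regions: the 2 present regions share edge segments without overlapping in area, so areas simply add but the touching pieces fuse into one outline (the shared edge portions become interior and drop out of the boundary) — boundary = 143.00 mm; (rotated 10° about Z; rotation is an isometry so areas/perimeters/island counts are preserved). So its perimeter = 143.00 mm. Layer 37 is larger (143.00 vs 66.00 mm).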